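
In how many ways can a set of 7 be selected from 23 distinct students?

C(23,7) = 23!/(7! x 16!).

Final answer: \binom{23}{7} = 245157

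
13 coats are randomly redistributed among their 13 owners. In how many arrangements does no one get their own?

D(n) = (n-1)(D(n-1) + D(n-2)), D(0)=1, D(1)=0.
D(2) = 1 x (0 + 1) = 1
D(3) = 2 x (1 + 0) = 2
D(4) = 3 x (2 + 1) = 9
D(5) = 4 x (9 + 2) = 44
D(6) = 5 x (44 + 9) = 265
D(7) = 6 x (265 + 44) = 1854
D(8) = 7 x (1854 + 265) = 14833
D(9) = 8 x (14833 + 1854) = 133496
D(10) = 9 x (133496 + 14833) = 1334961
D(11) = 10 x (1334961 + 133496) = 14684570
D(12) = 11 x (14684570 + 1334961) = 176214841
D(13) = 12 x (D(12) + D(11)) = 12 x (176214841 + 14684570)

Final answer: D(13) = 2290792932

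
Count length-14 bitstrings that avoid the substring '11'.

Classify by the final bit: ...0 gives a(n-1) strings, ...01 gives a(n-2) strings. Thus a(n) = a(n-1) + a(n-2) with a(1)=2, a(2)=3.
Iterating the recurrence: a(1)=2, a(2)=3, a(3)=5, a(4)=8, a(5)=13, a(6)=21, a(7)=34, a(8)=55, a(9)=89, a(10)=144, a(11)=233, a(12)=377, a(13)=610, a(14)=987.

Final answer: 987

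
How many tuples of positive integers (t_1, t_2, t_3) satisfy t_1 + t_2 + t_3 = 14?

Substitute t'_i = t_i - 1 (so t'_i >= 0). Then sum t'_i = 14 - 3 = 11.
Stars and bars: C(11+3-1, 3-1) = C(13,2).

Final answer: C(13,2) = 78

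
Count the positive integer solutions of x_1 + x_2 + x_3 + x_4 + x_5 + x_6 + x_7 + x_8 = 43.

Substitute x'_i = x_i - 1 (so x'_i >= 0). Then sum x'_i = 43 - 8 = 35.
Stars and bars: C(35+8-1, 8-1) = C(42,7).

Final answer: C(42,7) = 26978328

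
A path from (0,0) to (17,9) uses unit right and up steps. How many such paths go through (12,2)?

Paths (0,0)->(12,2): C(14,2) = 91.
Paths (12,2)->(17,9): C(12,7) = 792.
By multiplication principle: 91 x 792.

Final answer: 72072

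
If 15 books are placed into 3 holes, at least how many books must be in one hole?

By the pigeonhole principle: ceiling(15/3).

Final answer: 5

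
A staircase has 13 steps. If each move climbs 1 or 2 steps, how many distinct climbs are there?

Let f(n) be the number of climbs. Removing the last move (1 or 2 steps) gives f(n) = f(n-1) + f(n-2); base cases f(1)=1, f(2)=2.
Computing successive values: f(1)=1, f(2)=2, f(3)=3, f(4)=5, f(5)=8, f(6)=13, f(7)=21, f(8)=34, f(9)=55, f(10)=89, f(11)=144, f(12)=233, f(13)=377.

Final answer: 377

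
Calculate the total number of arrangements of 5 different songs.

The number of ways to arrange 5 distinct objects is 5!.

Final answer: 5! = 120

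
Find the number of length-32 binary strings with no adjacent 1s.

Let a(n) count valid strings. If the last bit is 0 the prefix is any valid string of length n-1; if it is 1 the string must end in 01 with a valid prefix of length n-2. So a(n) = a(n-1) + a(n-2), a(1)=2, a(2)=3.
Computing successive values: a(1)=2, a(2)=3, a(3)=5, a(4)=8, a(5)=13, a(6)=21, a(7)=34, a(8)=55, a(9)=89, a(10)=144, a(11)=233, a(12)=377, a(13)=610, a(14)=987, a(15)=1597, a(16)=2584, a(17)=4181, a(18)=6765, a(19)=10946, a(20)=17711, a(21)=28657, a(22)=46368, a(23)=75025, a(24)=121393, a(25)=196418, a(26)=317811, a(27)=514229, a(28)=832040, a(29)=1346269, a(30)=2178309, a(31)=3524578, a(32)=5702887.

Final answer: 5702887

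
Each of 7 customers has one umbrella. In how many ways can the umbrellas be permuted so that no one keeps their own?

Derangements satisfy D(n) = (n-1)(D(n-1) + D(n-2)), starting from D(0)=1, D(1)=0.
D(2) = 1 x (0 + 1) = 1
D(3) = 2 x (1 + 0) = 2
D(4) = 3 x (2 + 1) = 9
D(5) = 4 x (9 + 2) = 44
D(6) = 5 x (44 + 9) = 265
D(7) = 6 x (D(6) + D(5)) = 6 x (265 + 44)

Final answer: D(7) = 1854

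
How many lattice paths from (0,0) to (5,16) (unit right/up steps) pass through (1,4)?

Paths (0,0)->(1,4): C(5,4) = 5.
Paths (1,4)->(5,16): C(16,12) = 1820.
By multiplication principle: 5 x 1820.

Final answer: 9100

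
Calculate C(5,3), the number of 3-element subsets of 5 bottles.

C(5,3) = 5!/(3! x (5-3)!).

Final answer: C(5,3) = 10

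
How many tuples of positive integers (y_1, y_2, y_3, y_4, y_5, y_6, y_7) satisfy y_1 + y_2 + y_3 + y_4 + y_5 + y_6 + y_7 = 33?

Substitute y'_i = y_i - 1 (so y'_i >= 0). Then sum y'_i = 33 - 7 = 26.
Stars and bars: C(26+7-1, 7-1) = C(32,6).

Final answer: C(32,6) = 906192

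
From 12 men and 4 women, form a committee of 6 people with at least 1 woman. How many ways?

Sum over valid woman counts:
C(4,1)C(12,5) = 3168
C(4,2)C(12,4) = 2970
C(4,3)C(12,3) = 880
C(4,4)C(12,2) = 66
Total: 3168 + 2970 + 880 + 66.

Final answer: 7084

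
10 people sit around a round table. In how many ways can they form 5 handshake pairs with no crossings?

The structures are counted by the Catalan number C_n. Here n = 10/2 = 5.
C_n = (2n)!/(n!(n+1)!), so C_{5} = 10!/(5! x 6!) = C(10,5)/6 = 252/6.

Final answer: C_{5} = 42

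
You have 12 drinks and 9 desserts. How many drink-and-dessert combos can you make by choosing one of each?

By the multiplication principle: 12 x 9.

Final answer: 108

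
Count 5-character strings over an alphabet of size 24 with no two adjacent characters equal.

First character: 24 choices. Each subsequent: 23 choices (must differ from the previous one).
Total: 24 x 23^4.

Final answer: 24 x 23^{4} = 6716184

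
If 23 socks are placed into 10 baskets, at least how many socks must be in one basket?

By the pigeonhole principle: ceiling(23/10).

Final answer: 3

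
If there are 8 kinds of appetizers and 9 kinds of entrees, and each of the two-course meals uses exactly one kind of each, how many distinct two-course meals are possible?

By the multiplication principle: 8 x 9.

Final answer: 72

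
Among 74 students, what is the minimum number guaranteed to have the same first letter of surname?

There are 26 possible values for first letter of surname. With 74 students and 26 categories, by pigeonhole: ceiling(74/26).

Final answer: 3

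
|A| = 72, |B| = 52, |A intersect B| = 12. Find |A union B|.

|A union B| = |A| + |B| - |A intersect B| = 72 + 52 - 12.

Final answer: 112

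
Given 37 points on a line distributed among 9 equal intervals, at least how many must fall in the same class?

By pigeonhole with 37 objects and 9 categories: ceiling(37/9).

Final answer: 5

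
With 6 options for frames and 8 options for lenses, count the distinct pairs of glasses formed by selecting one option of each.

By the multiplication principle: 6 x 8.

Final answer: 48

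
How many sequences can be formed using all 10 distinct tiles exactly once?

The number of ways to arrange 10 distinct objects is 10!.

Final answer: 10! = 3628800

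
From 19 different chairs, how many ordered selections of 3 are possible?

P(19,3) = 19!/(19-3)! = 19!/16!.

Final answer: P(19,3) = 5814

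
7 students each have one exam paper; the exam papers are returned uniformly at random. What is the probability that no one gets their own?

D(n) = (n-1)(D(n-1) + D(n-2)), D(0)=1, D(1)=0.
Building up: D(2)=1, D(3)=2, D(4)=9, D(5)=44, D(6)=265, D(7)=1854.
Total arrangements: 7! = 5040.
Probability = D(7)/7! = 103/280.

Final answer: D(7)/7! = 1854/5040 = 0.367857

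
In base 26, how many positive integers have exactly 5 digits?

Leading digit: 25 options (nonzero). Other 4 digit(s): 26 options each.
Total: 25 x 26^4.

Final answer: 11424400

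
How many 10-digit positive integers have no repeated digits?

First digit: 9 (not 0). Second: 9 (not first). Third: 8, etc.
Total: 9 x 9 x 8 x 7 x 6 x 5 x 4 x 3 x 2 x 1.

Final answer: 3265920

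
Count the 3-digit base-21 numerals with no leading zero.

Leading digit: 20 options (nonzero). Other 2 digit(s): 21 options each.
Total: 20 x 21^2.

Final answer: 8820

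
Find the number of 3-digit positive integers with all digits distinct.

First digit: 9 (not 0). Second: 9 (not first). Third: 8, etc.
Total: 9 x 9 x 8.

Final answer: 648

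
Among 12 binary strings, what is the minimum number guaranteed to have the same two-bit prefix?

There are 4 possible values for two-bit prefix. With 12 binary strings and 4 categories, by pigeonhole: ceiling(12/4).

Final answer: 3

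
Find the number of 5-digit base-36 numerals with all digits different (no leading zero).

The leading digit has 35 choices (anything but zero); the next has 35 (anything but the first), then 34, and so on, one fewer each time.
Total: 35 x 35 x 34 x 33 x 32.

Final answer: 43982400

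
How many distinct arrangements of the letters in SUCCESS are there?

Letters (C:2, E:1, S:3, U:1). Total letters: 7.
Permutations = 7!/(3! x 2!).

Final answer: 420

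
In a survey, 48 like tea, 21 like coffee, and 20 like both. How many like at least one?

|A union B| = |A| + |B| - |A intersect B| = 48 + 21 - 20.

Final answer: 49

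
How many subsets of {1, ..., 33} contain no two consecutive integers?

Let a(n) count such subsets of {1, ..., n}. Either n is excluded (a(n-1) ways) or n is included, forcing n-1 out (a(n-2) ways), so a(n) = a(n-1) + a(n-2) with a(1)=2, a(2)=3.
Building up term by term: a(1)=2, a(2)=3, a(3)=5, a(4)=8, a(5)=13, a(6)=21, a(7)=34, a(8)=55, a(9)=89, a(10)=144, a(11)=233, a(12)=377, a(13)=610, a(14)=987, a(15)=1597, a(16)=2584, a(17)=4181, a(18)=6765, a(19)=10946, a(20)=17711, a(21)=28657, a(22)=46368, a(23)=75025, a(24)=121393, a(25)=196418, a(26)=317811, a(27)=514229, a(28)=832040, a(29)=1346269, a(30)=2178309, a(31)=3524578, a(32)=5702887, a(33)=9227465.

Final answer: 9227465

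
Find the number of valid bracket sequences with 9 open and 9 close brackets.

The structures are counted by the Catalan number C_n. Here n = 9 (pairs).
Using C_0 = 1 and C_(k+1) = C_k x 2(2k+1)/(k+2), build up term by term: C_1=1, C_2=2, C_3=5, C_4=14, C_5=42, C_6=132, C_7=429, C_8=1430, C_9=4862.

Final answer: C_{9} = 4862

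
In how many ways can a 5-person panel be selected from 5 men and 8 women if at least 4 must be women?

Sum over valid woman counts:
C(8,4)C(5,1) = 350
C(8,5)C(5,0) = 56
Total: 350 + 56.

Final answer: 406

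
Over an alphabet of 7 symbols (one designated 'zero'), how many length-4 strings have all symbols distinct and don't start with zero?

The leading digit has 6 choices (anything but zero); the next has 6 (anything but the first), then 5, and so on, one fewer each time.
Total: 6 x 6 x 5 x 4.

Final answer: 720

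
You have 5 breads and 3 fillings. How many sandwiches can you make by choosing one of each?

By the multiplication principle: 5 x 3.

Final answer: 15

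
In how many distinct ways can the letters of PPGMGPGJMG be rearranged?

Letters (G:4, J:1, M:2, P:3). Total letters: 10.
Permutations = 10!/(4! x 3! x 2!).

Final answer: 12600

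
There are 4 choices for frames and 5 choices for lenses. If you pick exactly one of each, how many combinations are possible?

By the multiplication principle: 4 x 5.

Final answer: 20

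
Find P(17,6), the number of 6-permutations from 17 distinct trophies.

P(17,6) = 17!/(17-6)! = 17!/11!.

Final answer: P(17,6) = 8910720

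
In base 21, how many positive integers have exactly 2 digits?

These are the integers in [21^1, 21^2), so the count is 21^2 - 21^1 = 20 x 21^1.

Final answer: 420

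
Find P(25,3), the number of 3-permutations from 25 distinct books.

P(25,3) = 25!/(25-3)! = 25!/22!.

Final answer: P(25,3) = 13800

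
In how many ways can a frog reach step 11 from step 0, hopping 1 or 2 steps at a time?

Let f(n) count the ways. The last step is size 1 or 2, so f(n) = f(n-1) + f(n-2) with f(1)=1, f(2)=2.
Computing successive values: f(1)=1, f(2)=2, f(3)=3, f(4)=5, f(5)=8, f(6)=13, f(7)=21, f(8)=34, f(9)=55, f(10)=89, f(11)=144.

Final answer: 144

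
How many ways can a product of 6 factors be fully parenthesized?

The structures are counted by the Catalan number C_n. Here n = 6 - 1 = 5.
C_n = C(2n,n)/(n+1), so C_{5} = C(10,5)/6 = 252/6.

Final answer: C_{5} = 42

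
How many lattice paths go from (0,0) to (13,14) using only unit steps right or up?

Each path has 13 right steps and 14 up steps in some order (27 steps total).
Choose which 14 of the 27 steps are up: C(27,14).

Final answer: C(27,14) = 20058300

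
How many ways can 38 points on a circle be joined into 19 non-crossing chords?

The structures are counted by the Catalan number C_n. Here n = 38/2 = 19.
C_n = C(2n,n)/(n+1), so C_{19} = C(38,19)/20 = 35345263800/20.

Final answer: C_{19} = 1767263190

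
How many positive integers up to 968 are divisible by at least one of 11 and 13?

Multiples of 11: 88. Multiples of 13: 74. Of both (lcm=143): 6.
By inclusion-exclusion: 88 + 74 - 6.

Final answer: 156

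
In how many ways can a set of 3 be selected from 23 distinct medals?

C(23,3) = 23!/(3! x 20!).

Final answer: \binom{23}{3} = 1771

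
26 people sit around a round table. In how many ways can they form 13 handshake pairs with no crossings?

This is a standard Catalan-number count: the answer is C_n. Here n = 26/2 = 13.
Using C_0 = 1 and C_(k+1) = C_k x 2(2k+1)/(k+2), build up term by term: C_1=1, C_2=2, C_3=5, C_4=14, C_5=42, C_6=132, C_7=429, C_8=1430, C_9=4862, C_10=16796, C_11=58786, C_12=208012, C_13=742900.

Final answer: C_{13} = 742900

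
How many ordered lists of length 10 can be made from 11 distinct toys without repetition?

P(11,10) = 11!/(11-10)! = 11!/1!.

Final answer: P(11,10) = 39916800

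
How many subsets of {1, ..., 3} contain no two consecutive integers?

Condition on whether n belongs to the subset: if not, any valid subset of {1, ..., n-1} works (a(n-1)); if so, n-1 is excluded and the rest is a valid subset of {1, ..., n-2} (a(n-2)). Hence a(n) = a(n-1) + a(n-2), a(1)=2, a(2)=3.
Computing successive values: a(1)=2, a(2)=3, a(3)=5.

Final answer: 5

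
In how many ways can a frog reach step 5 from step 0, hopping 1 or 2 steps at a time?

Condition on the final move: it is a 1-step (f(n-1) ways to get there) or a 2-step (f(n-2) ways), so f(n) = f(n-1) + f(n-2), with f(1)=1, f(2)=2.
Building up term by term: f(1)=1, f(2)=2, f(3)=3, f(4)=5, f(5)=8.

Final answer: 8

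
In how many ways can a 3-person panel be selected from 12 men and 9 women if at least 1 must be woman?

Sum over valid woman counts:
C(9,1)C(12,2) = 594
C(9,2)C(12,1) = 432
C(9,3)C(12,0) = 84
Total: 594 + 432 + 84.

Final answer: 1110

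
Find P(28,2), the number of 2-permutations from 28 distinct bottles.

P(28,2) = 28!/(28-2)! = 28!/26!.

Final answer: P(28,2) = 756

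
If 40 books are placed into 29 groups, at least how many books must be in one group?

By the pigeonhole principle: ceiling(40/29).

Final answer: 2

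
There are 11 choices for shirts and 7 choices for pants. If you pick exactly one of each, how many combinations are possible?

By the multiplication principle: 11 x 7.

Final answer: 77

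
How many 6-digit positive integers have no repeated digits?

First digit: 9 (not 0). Second: 9 (not first). Third: 8, etc.
Total: 9 x 9 x 8 x 7 x 6 x 5.

Final answer: 136080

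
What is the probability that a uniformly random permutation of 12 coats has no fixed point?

Derangements satisfy D(n) = (n-1)(D(n-1) + D(n-2)), starting from D(0)=1, D(1)=0.
Building up: D(2)=1, D(3)=2, D(4)=9, D(5)=44, D(6)=265, D(7)=1854, D(8)=14833, D(9)=133496, D(10)=1334961, D(11)=14684570, D(12)=176214841.
Total arrangements: 12! = 479001600.
Probability = D(12)/12! = 16019531/43545600.

Final answer: D(12)/12! = 176214841/479001600 = 0.367879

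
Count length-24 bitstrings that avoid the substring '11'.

A valid string ends in 0 (append to any length-(n-1) valid string) or in 01 (append to any length-(n-2) valid string), so a(n) = a(n-1) + a(n-2) with a(1)=2, a(2)=3.
Computing successive values: a(1)=2, a(2)=3, a(3)=5, a(4)=8, a(5)=13, a(6)=21, a(7)=34, a(8)=55, a(9)=89, a(10)=144, a(11)=233, a(12)=377, a(13)=610, a(14)=987, a(15)=1597, a(16)=2584, a(17)=4181, a(18)=6765, a(19)=10946, a(20)=17711, a(21)=28657, a(22)=46368, a(23)=75025, a(24)=121393.

Final answer: 121393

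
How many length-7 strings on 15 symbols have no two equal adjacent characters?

First character: 15 choices. Each subsequent: 14 choices (must differ from the previous one).
Total: 15 x 14^6.

Final answer: 15 x 14^{6} = 112943040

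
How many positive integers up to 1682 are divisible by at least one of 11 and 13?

Multiples of 11: 152. Multiples of 13: 129. Of both (lcm=143): 11.
By inclusion-exclusion: 152 + 129 - 11.

Final answer: 270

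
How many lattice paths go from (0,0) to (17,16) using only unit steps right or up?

Each path has 17 right steps and 16 up steps in some order (33 steps total).
Choose which 16 of the 33 steps are up: C(33,16).

Final answer: C(33,16) = 1166803110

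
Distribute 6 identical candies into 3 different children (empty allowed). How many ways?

Stars and bars: C(n+k-1, k-1) = C(8,2).

Final answer: C(8,2) = 28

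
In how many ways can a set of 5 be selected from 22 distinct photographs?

C(22,5) = 22!/(5! x 17!).

Final answer: \binom{22}{5} = 26334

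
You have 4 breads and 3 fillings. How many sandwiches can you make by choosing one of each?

By the multiplication principle: 4 x 3.

Final answer: 12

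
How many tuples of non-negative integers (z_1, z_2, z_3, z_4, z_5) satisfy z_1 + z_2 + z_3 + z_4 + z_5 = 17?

Stars and bars with 17 stars and 4 bars:
C(17+5-1, 5-1) = C(21,4).

Final answer: C(21,4) = 5985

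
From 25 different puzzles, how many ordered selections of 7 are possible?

P(25,7) = 25!/(25-7)! = 25!/18!.

Final answer: P(25,7) = 2422728000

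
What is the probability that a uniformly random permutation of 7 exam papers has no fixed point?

D(n) = (n-1)(D(n-1) + D(n-2)), D(0)=1, D(1)=0.
Building up: D(2)=1, D(3)=2, D(4)=9, D(5)=44, D(6)=265, D(7)=1854.
Total arrangements: 7! = 5040.
Probability = D(7)/7! = 103/280.

Final answer: D(7)/7! = 1854/5040 = 0.367857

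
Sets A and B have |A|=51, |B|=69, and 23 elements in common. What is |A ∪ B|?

|A union B| = |A| + |B| - |A intersect B| = 51 + 69 - 23.

Final answer: 97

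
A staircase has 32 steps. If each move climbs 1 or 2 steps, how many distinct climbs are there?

Let f(n) be the number of climbs. Removing the last move (1 or 2 steps) gives f(n) = f(n-1) + f(n-2); base cases f(1)=1, f(2)=2.
Computing successive values: f(1)=1, f(2)=2, f(3)=3, f(4)=5, f(5)=8, f(6)=13, f(7)=21, f(8)=34, f(9)=55, f(10)=89, f(11)=144, f(12)=233, f(13)=377, f(14)=610, f(15)=987, f(16)=1597, f(17)=2584, f(18)=4181, f(19)=6765, f(20)=10946, f(21)=17711, f(22)=28657, f(23)=46368, f(24)=75025, f(25)=121393, f(26)=196418, f(27)=317811, f(28)=514229, f(29)=832040, f(30)=1346269, f(31)=2178309, f(32)=3524578.

Final answer: 3524578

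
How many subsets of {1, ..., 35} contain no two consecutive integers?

Condition on whether n belongs to the subset: if not, any valid subset of {1, ..., n-1} works (a(n-1)); if so, n-1 is excluded and the rest is a valid subset of {1, ..., n-2} (a(n-2)). Hence a(n) = a(n-1) + a(n-2), a(1)=2, a(2)=3.
Building up term by term: a(1)=2, a(2)=3, a(3)=5, a(4)=8, a(5)=13, a(6)=21, a(7)=34, a(8)=55, a(9)=89, a(10)=144, a(11)=233, a(12)=377, a(13)=610, a(14)=987, a(15)=1597, a(16)=2584, a(17)=4181, a(18)=6765, a(19)=10946, a(20)=17711, a(21)=28657, a(22)=46368, a(23)=75025, a(24)=121393, a(25)=196418, a(26)=317811, a(27)=514229, a(28)=832040, a(29)=1346269, a(30)=2178309, a(31)=3524578, a(32)=5702887, a(33)=9227465, a(34)=14930352, a(35)=24157817.

Final answer: 24157817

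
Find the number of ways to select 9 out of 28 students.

C(28,9) = 28!/(9! x 19!).

Final answer: \binom{28}{9} = 6906900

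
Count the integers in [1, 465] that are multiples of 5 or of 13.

Multiples of 5: 93. Multiples of 13: 35. Of both (lcm=65): 7.
By inclusion-exclusion: 93 + 35 - 7.

Final answer: 121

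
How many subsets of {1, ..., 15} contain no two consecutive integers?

Condition on whether n belongs to the subset: if not, any valid subset of {1, ..., n-1} works (a(n-1)); if so, n-1 is excluded and the rest is a valid subset of {1, ..., n-2} (a(n-2)). Hence a(n) = a(n-1) + a(n-2), a(1)=2, a(2)=3.
Building up term by term: a(1)=2, a(2)=3, a(3)=5, a(4)=8, a(5)=13, a(6)=21, a(7)=34, a(8)=55, a(9)=89, a(10)=144, a(11)=233, a(12)=377, a(13)=610, a(14)=987, a(15)=1597.

Final answer: 1597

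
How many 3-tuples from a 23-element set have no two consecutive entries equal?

Let g(n) count such strings. g(1) = 23, and each valid string of length n-1 extends in 22 ways (any symbol but the last), so g(n) = 22 g(n-1).
Total: g(3) = 23 x 22^2.

Final answer: 23 x 22^{2} = 11132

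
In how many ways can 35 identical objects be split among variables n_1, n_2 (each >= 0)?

Stars and bars with 35 stars and 1 bars:
C(35+2-1, 2-1) = C(36,1).

Final answer: C(36,1) = 36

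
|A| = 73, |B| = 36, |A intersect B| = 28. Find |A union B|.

|A union B| = |A| + |B| - |A intersect B| = 73 + 36 - 28.

Final answer: 81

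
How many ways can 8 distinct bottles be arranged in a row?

The number of ways to arrange 8 distinct objects is 8!.

Final answer: 8! = 40320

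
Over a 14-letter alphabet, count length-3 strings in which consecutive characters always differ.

First character: 14 choices. Each subsequent: 13 choices (must differ from the previous one).
Total: 14 x 13^2.

Final answer: 14 x 13^{2} = 2366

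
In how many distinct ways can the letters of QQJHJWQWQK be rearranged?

Letters (H:1, J:2, K:1, Q:4, W:2). Total letters: 10.
Permutations = 10!/(4! x 2! x 2!).

Final answer: 37800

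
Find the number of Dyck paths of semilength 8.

Total monotonic paths to (8,8): C(16,8) = 12870.
A path is bad iff it touches y = x + 1; reflecting its initial segment maps bad paths bijectively onto all paths to (7,9), of which there are C(16,9) = 11440.
Valid Dyck paths: 12870 - 11440.
(Check: C(16,8) - C(16,9) = C(16,8)/9, the Catalan number C_{8}.)

Final answer: C_{8} = 1430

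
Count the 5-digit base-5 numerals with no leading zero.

These are the integers in [5^4, 5^5), so the count is 5^5 - 5^4 = 4 x 5^4.

Final answer: 2500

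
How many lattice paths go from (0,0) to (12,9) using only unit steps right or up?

Each path has 12 right steps and 9 up steps in some order (21 steps total).
Choose which 9 of the 21 steps are up: C(21,9).

Final answer: C(21,9) = 293930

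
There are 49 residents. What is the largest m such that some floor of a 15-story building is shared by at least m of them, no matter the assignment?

There are 15 possible values for floor of a 15-story building. With 49 residents and 15 categories, by pigeonhole: ceiling(49/15).

Final answer: 4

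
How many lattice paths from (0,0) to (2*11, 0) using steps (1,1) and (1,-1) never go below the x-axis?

Total monotonic paths to (11,11): C(22,11) = 705432.
Paths that cross above y=x (reflection bijection): C(22,12) = 646646.
Valid Dyck paths: 705432 - 646646.
(Check: C(22,11) - C(22,12) = C(22,11)/12, the Catalan number C_{11}.)

Final answer: C_{11} = 58786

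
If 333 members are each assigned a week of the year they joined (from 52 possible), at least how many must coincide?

There are 52 possible values for week of the year they joined. With 333 members and 52 categories, by pigeonhole: ceiling(333/52).

Final answer: 7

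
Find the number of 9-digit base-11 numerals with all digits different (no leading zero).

The leading digit has 10 choices (anything but zero); the next has 10 (anything but the first), then 9, and so on, one fewer each time.
Total: 10 x 10 x 9 x 8 x 7 x 6 x 5 x 4 x 3.

Final answer: 18144000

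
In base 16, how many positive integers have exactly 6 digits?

These are the integers in [16^5, 16^6), so the count is 16^6 - 16^5 = 15 x 16^5.

Final answer: 15728640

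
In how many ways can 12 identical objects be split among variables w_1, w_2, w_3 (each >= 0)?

Stars and bars with 12 stars and 2 bars:
C(12+3-1, 3-1) = C(14,2).

Final answer: C(14,2) = 91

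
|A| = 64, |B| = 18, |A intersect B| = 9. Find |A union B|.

|A union B| = |A| + |B| - |A intersect B| = 64 + 18 - 9.

Final answer: 73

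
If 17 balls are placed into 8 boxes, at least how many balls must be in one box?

By the pigeonhole principle: ceiling(17/8).

Final answer: 3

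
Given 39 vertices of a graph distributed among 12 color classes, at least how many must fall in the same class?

By pigeonhole with 39 objects and 12 categories: ceiling(39/12).

Final answer: 4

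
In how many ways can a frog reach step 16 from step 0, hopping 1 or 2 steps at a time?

Let f(n) count the ways. The last step is size 1 or 2, so f(n) = f(n-1) + f(n-2) with f(1)=1, f(2)=2.
Computing successive values: f(1)=1, f(2)=2, f(3)=3, f(4)=5, f(5)=8, f(6)=13, f(7)=21, f(8)=34, f(9)=55, f(10)=89, f(11)=144, f(12)=233, f(13)=377, f(14)=610, f(15)=987, f(16)=1597.

Final answer: 1597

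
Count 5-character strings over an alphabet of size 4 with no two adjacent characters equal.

Let g(n) count such strings. g(1) = 4, and each valid string of length n-1 extends in 3 ways (any symbol but the last), so g(n) = 3 g(n-1).
Total: g(5) = 4 x 3^4.

Final answer: 4 x 3^{4} = 324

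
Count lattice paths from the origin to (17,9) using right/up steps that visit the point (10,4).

Paths (0,0)->(10,4): C(14,4) = 1001.
Paths (10,4)->(17,9): C(12,5) = 792.
By multiplication principle: 1001 x 792.

Final answer: 792792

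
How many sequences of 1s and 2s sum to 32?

Condition on the final move: it is a 1-step (f(n-1) ways to get there) or a 2-step (f(n-2) ways), so f(n) = f(n-1) + f(n-2), with f(1)=1, f(2)=2.
Iterating the recurrence: f(1)=1, f(2)=2, f(3)=3, f(4)=5, f(5)=8, f(6)=13, f(7)=21, f(8)=34, f(9)=55, f(10)=89, f(11)=144, f(12)=233, f(13)=377, f(14)=610, f(15)=987, f(16)=1597, f(17)=2584, f(18)=4181, f(19)=6765, f(20)=10946, f(21)=17711, f(22)=28657, f(23)=46368, f(24)=75025, f(25)=121393, f(26)=196418, f(27)=317811, f(28)=514229, f(29)=832040, f(30)=1346269, f(31)=2178309, f(32)=3524578.

Final answer: 3524578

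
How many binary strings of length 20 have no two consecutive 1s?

Let a(n) count valid strings. If the last bit is 0 the prefix is any valid string of length n-1; if it is 1 the string must end in 01 with a valid prefix of length n-2. So a(n) = a(n-1) + a(n-2), a(1)=2, a(2)=3.
Building up term by term: a(1)=2, a(2)=3, a(3)=5, a(4)=8, a(5)=13, a(6)=21, a(7)=34, a(8)=55, a(9)=89, a(10)=144, a(11)=233, a(12)=377, a(13)=610, a(14)=987, a(15)=1597, a(16)=2584, a(17)=4181, a(18)=6765, a(19)=10946, a(20)=17711.

Final answer: 17711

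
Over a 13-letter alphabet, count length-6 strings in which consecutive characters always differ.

Let g(n) count such strings. g(1) = 13, and each valid string of length n-1 extends in 12 ways (any symbol but the last), so g(n) = 12 g(n-1).
Total: g(6) = 13 x 12^5.

Final answer: 13 x 12^{5} = 3234816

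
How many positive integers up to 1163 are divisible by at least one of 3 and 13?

Multiples of 3: 387. Multiples of 13: 89. Of both (lcm=39): 29.
By inclusion-exclusion: 387 + 89 - 29.

Final answer: 447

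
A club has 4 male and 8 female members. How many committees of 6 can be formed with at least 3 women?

Sum over valid woman counts:
C(8,3)C(4,3) = 224
C(8,4)C(4,2) = 420
C(8,5)C(4,1) = 224
C(8,6)C(4,0) = 28
Total: 224 + 420 + 224 + 28.

Final answer: 896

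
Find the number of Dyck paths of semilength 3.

Total monotonic paths to (3,3): C(6,3) = 20.
Reflecting each bad path at its first crossing gives a bijection with paths to (2,4): C(6,4) = 15.
Valid Dyck paths: 20 - 15.
(This is the Catalan number C_{3}.)

Final answer: C_{3} = 5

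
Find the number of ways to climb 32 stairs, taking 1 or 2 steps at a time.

Condition on the final move: it is a 1-step (f(n-1) ways to get there) or a 2-step (f(n-2) ways), so f(n) = f(n-1) + f(n-2), with f(1)=1, f(2)=2.
Computing successive values: f(1)=1, f(2)=2, f(3)=3, f(4)=5, f(5)=8, f(6)=13, f(7)=21, f(8)=34, f(9)=55, f(10)=89, f(11)=144, f(12)=233, f(13)=377, f(14)=610, f(15)=987, f(16)=1597, f(17)=2584, f(18)=4181, f(19)=6765, f(20)=10946, f(21)=17711, f(22)=28657, f(23)=46368, f(24)=75025, f(25)=121393, f(26)=196418, f(27)=317811, f(28)=514229, f(29)=832040, f(30)=1346269, f(31)=2178309, f(32)=3524578.

Final answer: 3524578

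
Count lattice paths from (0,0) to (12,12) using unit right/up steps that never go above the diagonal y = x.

Total monotonic paths to (12,12): C(24,12) = 2704156.
By the reflection principle, paths that go above the diagonal number C(24,13) = 2496144.
Valid Dyck paths: 2704156 - 2496144.
(Equivalently, C_{12} = C(24,12)/13 = 2704156/13.)

Final answer: C_{12} = 208012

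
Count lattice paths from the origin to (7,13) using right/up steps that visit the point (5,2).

Paths (0,0)->(5,2): C(7,2) = 21.
Paths (5,2)->(7,13): C(13,11) = 78.
By multiplication principle: 21 x 78.

Final answer: 1638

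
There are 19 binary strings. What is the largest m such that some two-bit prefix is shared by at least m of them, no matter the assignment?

There are 4 possible values for two-bit prefix. With 19 binary strings and 4 categories, by pigeonhole: ceiling(19/4).

Final answer: 5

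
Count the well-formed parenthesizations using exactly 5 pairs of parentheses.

This is counted by the nth Catalan number C_n. Here n = 5 (pairs).
C_n = C(2n,n) - C(2n,n+1), so C_{5} = C(10,5) - C(10,6) = 252 - 210.

Final answer: C_{5} = 42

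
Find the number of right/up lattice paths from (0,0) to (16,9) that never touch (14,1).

Total paths to (16,9): C(25,9) = 2042975.
Paths through (14,1): C(15,1) x C(10,8) = 675.
Avoiding (14,1): 2042975 - 675.

Final answer: 2042300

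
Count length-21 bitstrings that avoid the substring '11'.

A valid string ends in 0 (append to any length-(n-1) valid string) or in 01 (append to any length-(n-2) valid string), so a(n) = a(n-1) + a(n-2) with a(1)=2, a(2)=3.
Computing successive values: a(1)=2, a(2)=3, a(3)=5, a(4)=8, a(5)=13, a(6)=21, a(7)=34, a(8)=55, a(9)=89, a(10)=144, a(11)=233, a(12)=377, a(13)=610, a(14)=987, a(15)=1597, a(16)=2584, a(17)=4181, a(18)=6765, a(19)=10946, a(20)=17711, a(21)=28657.

Final answer: 28657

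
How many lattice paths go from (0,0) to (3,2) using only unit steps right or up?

Each path has 3 right steps and 2 up steps in some order (5 steps total).
Choose which 2 of the 5 steps are up: C(5,2).

Final answer: C(5,2) = 10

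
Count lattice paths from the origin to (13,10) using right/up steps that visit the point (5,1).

Paths (0,0)->(5,1): C(6,1) = 6.
Paths (5,1)->(13,10): C(17,9) = 24310.
By multiplication principle: 6 x 24310.

Final answer: 145860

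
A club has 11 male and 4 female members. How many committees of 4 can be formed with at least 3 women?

Sum over valid woman counts:
C(4,3)C(11,1) = 44
C(4,4)C(11,0) = 1
Total: 44 + 1.

Final answer: 45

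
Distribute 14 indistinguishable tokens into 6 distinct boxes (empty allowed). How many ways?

Stars and bars: C(n+k-1, k-1) = C(19,5).

Final answer: C(19,5) = 11628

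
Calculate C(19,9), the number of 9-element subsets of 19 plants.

C(19,9) = 19!/(9! x 10!).

Final answer: \binom{19}{9} = 92378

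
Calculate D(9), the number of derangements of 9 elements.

Use the recurrence D(n) = (n-1)(D(n-1) + D(n-2)) with D(0)=1, D(1)=0.
Building up: D(2)=1, D(3)=2, D(4)=9, D(5)=44, D(6)=265, D(7)=1854, D(8)=14833.
D(9) = 8 x (D(8) + D(7)) = 8 x (14833 + 1854).

Final answer: D(9) = 133496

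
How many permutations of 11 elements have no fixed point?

Derangements satisfy D(n) = (n-1)(D(n-1) + D(n-2)), starting from D(0)=1, D(1)=0.
Building up: D(2)=1, D(3)=2, D(4)=9, D(5)=44, D(6)=265, D(7)=1854, D(8)=14833, D(9)=133496, D(10)=1334961.
D(11) = 10 x (D(10) + D(9)) = 10 x (1334961 + 133496).

Final answer: D(11) = 14684570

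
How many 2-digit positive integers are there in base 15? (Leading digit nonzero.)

Leading digit: 14 options (nonzero). Other 1 digit(s): 15 options each.
Total: 14 x 15^1.

Final answer: 210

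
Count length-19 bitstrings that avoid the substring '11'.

Classify by the final bit: ...0 gives a(n-1) strings, ...01 gives a(n-2) strings. Thus a(n) = a(n-1) + a(n-2) with a(1)=2, a(2)=3.
Computing successive values: a(1)=2, a(2)=3, a(3)=5, a(4)=8, a(5)=13, a(6)=21, a(7)=34, a(8)=55, a(9)=89, a(10)=144, a(11)=233, a(12)=377, a(13)=610, a(14)=987, a(15)=1597, a(16)=2584, a(17)=4181, a(18)=6765, a(19)=10946.

Final answer: 10946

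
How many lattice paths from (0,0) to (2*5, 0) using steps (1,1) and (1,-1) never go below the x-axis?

Total monotonic paths to (5,5): C(10,5) = 252.
A path is bad iff it touches y = x + 1; reflecting its initial segment maps bad paths bijectively onto all paths to (4,6), of which there are C(10,6) = 210.
Valid Dyck paths: 252 - 210.
(These counts are the Catalan numbers.)

Final answer: C_{5} = 42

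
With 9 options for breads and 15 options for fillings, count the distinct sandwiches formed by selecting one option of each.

By the multiplication principle: 9 x 15.

Final answer: 135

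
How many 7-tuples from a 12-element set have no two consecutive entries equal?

Let g(n) count such strings. g(1) = 12, and each valid string of length n-1 extends in 11 ways (any symbol but the last), so g(n) = 11 g(n-1).
Total: g(7) = 12 x 11^6.

Final answer: 12 x 11^{6} = 21258732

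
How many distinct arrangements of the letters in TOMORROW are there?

Letters (M:1, O:3, R:2, T:1, W:1). Total letters: 8.
Permutations = 8!/(3! x 2!).

Final answer: 3360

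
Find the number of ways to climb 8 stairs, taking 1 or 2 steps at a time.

Condition on the final move: it is a 1-step (f(n-1) ways to get there) or a 2-step (f(n-2) ways), so f(n) = f(n-1) + f(n-2), with f(1)=1, f(2)=2.
Building up term by term: f(1)=1, f(2)=2, f(3)=3, f(4)=5, f(5)=8, f(6)=13, f(7)=21, f(8)=34.

Final answer: 34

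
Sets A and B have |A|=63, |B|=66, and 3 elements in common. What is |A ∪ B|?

|A union B| = |A| + |B| - |A intersect B| = 63 + 66 - 3.

Final answer: 126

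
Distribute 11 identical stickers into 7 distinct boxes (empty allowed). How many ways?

Stars and bars: C(n+k-1, k-1) = C(17,6).

Final answer: C(17,6) = 12376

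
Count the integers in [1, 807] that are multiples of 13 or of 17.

Multiples of 13: 62. Multiples of 17: 47. Of both (lcm=221): 3.
By inclusion-exclusion: 62 + 47 - 3.

Final answer: 106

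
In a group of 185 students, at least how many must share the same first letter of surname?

There are 26 possible values for first letter of surname. With 185 students and 26 categories, by pigeonhole: ceiling(185/26).

Final answer: 8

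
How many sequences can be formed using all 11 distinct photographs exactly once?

The number of ways to arrange 11 distinct objects is 11!.

Final answer: 11! = 39916800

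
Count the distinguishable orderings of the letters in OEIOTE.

Letters (E:2, I:1, O:2, T:1). Total letters: 6.
Permutations = 6!/(2! x 2!).

Final answer: 180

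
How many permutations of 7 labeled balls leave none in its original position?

D(n) = (n-1)(D(n-1) + D(n-2)), D(0)=1, D(1)=0.
D(2) = 1 x (0 + 1) = 1
D(3) = 2 x (1 + 0) = 2
D(4) = 3 x (2 + 1) = 9
D(5) = 4 x (9 + 2) = 44
D(6) = 5 x (44 + 9) = 265
D(7) = 6 x (D(6) + D(5)) = 6 x (265 + 44)

Final answer: D(7) = 1854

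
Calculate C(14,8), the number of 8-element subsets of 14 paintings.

C(14,8) = 14!/(8! x (14-8)!).

Final answer: C(14,8) = 3003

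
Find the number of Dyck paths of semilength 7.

Total monotonic paths to (7,7): C(14,7) = 3432.
Reflecting each bad path at its first crossing gives a bijection with paths to (6,8): C(14,8) = 3003.
Valid Dyck paths: 3432 - 3003.
(This is the Catalan number C_{7}.)

Final answer: C_{7} = 429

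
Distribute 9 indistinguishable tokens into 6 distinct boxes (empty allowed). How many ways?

Stars and bars: C(n+k-1, k-1) = C(14,5).

Final answer: C(14,5) = 2002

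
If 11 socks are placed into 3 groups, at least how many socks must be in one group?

By the pigeonhole principle: ceiling(11/3).

Final answer: 4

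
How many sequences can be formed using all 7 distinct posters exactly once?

The number of ways to arrange 7 distinct objects is 7!.

Final answer: 7! = 5040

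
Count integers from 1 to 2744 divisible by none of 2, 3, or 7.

|div by 2|=1372, |div by 3|=914, |div by 7|=392.
|div by 2&3|=457, |div by 2&7|=196, |div by 3&7|=130, |div by all|=65.
By inclusion-exclusion, divisible by at least one: 1372+914+392-457-196-130+65 = 1960.
Not divisible by any: 2744 - 1960.

Final answer: 784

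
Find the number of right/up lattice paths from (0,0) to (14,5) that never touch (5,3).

Total paths to (14,5): C(19,5) = 11628.
Paths through (5,3): C(8,3) x C(11,2) = 3080.
Avoiding (5,3): 11628 - 3080.

Final answer: 8548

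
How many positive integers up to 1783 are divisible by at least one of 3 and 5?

Multiples of 3: 594. Multiples of 5: 356. Of both (lcm=15): 118.
By inclusion-exclusion: 594 + 356 - 118.

Final answer: 832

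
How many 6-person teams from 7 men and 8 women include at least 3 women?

Sum over valid woman counts:
C(8,3)C(7,3) = 1960
C(8,4)C(7,2) = 1470
C(8,5)C(7,1) = 392
C(8,6)C(7,0) = 28
Total: 1960 + 1470 + 392 + 28.

Final answer: 3850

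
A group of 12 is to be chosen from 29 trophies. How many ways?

C(29,12) = 29!/(12! x 17!).

Final answer: \binom{29}{12} = 51895935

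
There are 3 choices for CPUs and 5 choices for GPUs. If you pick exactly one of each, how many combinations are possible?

By the multiplication principle: 3 x 5.

Final answer: 15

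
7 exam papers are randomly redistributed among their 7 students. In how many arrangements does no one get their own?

Derangements satisfy D(n) = (n-1)(D(n-1) + D(n-2)), starting from D(0)=1, D(1)=0.
D(2) = 1 x (0 + 1) = 1
D(3) = 2 x (1 + 0) = 2
D(4) = 3 x (2 + 1) = 9
D(5) = 4 x (9 + 2) = 44
D(6) = 5 x (44 + 9) = 265
D(7) = 6 x (D(6) + D(5)) = 6 x (265 + 44)

Final answer: D(7) = 1854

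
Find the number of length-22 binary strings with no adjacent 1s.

Let a(n) count valid strings. If the last bit is 0 the prefix is any valid string of length n-1; if it is 1 the string must end in 01 with a valid prefix of length n-2. So a(n) = a(n-1) + a(n-2), a(1)=2, a(2)=3.
Iterating the recurrence: a(1)=2, a(2)=3, a(3)=5, a(4)=8, a(5)=13, a(6)=21, a(7)=34, a(8)=55, a(9)=89, a(10)=144, a(11)=233, a(12)=377, a(13)=610, a(14)=987, a(15)=1597, a(16)=2584, a(17)=4181, a(18)=6765, a(19)=10946, a(20)=17711, a(21)=28657, a(22)=46368.

Final answer: 46368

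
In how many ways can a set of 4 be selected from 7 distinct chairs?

C(7,4) = 7!/(4! x (7-4)!).

Final answer: C(7,4) = 35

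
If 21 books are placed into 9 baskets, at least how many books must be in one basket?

By the pigeonhole principle: ceiling(21/9).

Final answer: 3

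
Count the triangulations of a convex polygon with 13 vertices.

The structures are counted by the Catalan number C_n. Here n = 13 - 2 = 11.
Using C_0 = 1 and C_(k+1) = C_k x 2(2k+1)/(k+2), build up term by term: C_1=1, C_2=2, C_3=5, C_4=14, C_5=42, C_6=132, C_7=429, C_8=1430, C_9=4862, C_10=16796, C_11=58786.

Final answer: C_{11} = 58786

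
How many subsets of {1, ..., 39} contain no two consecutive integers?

Let a(n) count such subsets of {1, ..., n}. Either n is excluded (a(n-1) ways) or n is included, forcing n-1 out (a(n-2) ways), so a(n) = a(n-1) + a(n-2) with a(1)=2, a(2)=3.
Computing successive values: a(1)=2, a(2)=3, a(3)=5, a(4)=8, a(5)=13, a(6)=21, a(7)=34, a(8)=55, a(9)=89, a(10)=144, a(11)=233, a(12)=377, a(13)=610, a(14)=987, a(15)=1597, a(16)=2584, a(17)=4181, a(18)=6765, a(19)=10946, a(20)=17711, a(21)=28657, a(22)=46368, a(23)=75025, a(24)=121393, a(25)=196418, a(26)=317811, a(27)=514229, a(28)=832040, a(29)=1346269, a(30)=2178309, a(31)=3524578, a(32)=5702887, a(33)=9227465, a(34)=14930352, a(35)=24157817, a(36)=39088169, a(37)=63245986, a(38)=102334155, a(39)=165580141.

Final answer: 165580141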